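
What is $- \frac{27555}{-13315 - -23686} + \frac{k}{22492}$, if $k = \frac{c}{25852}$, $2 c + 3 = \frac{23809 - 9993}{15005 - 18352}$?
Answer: $- \frac{35750909258171409}{13455731412127072} \approx -2.6569$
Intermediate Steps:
$c = - \frac{23857}{6694}$ ($c = - \frac{3}{2} + \frac{\left(23809 - 9993\right) \frac{1}{15005 - 18352}}{2} = - \frac{3}{2} + \frac{13816 \frac{1}{-3347}}{2} = - \frac{3}{2} + \frac{13816 \left(- \frac{1}{3347}\right)}{2} = - \frac{3}{2} + \frac{1}{2} \left(- \frac{13816}{3347}\right) = - \frac{3}{2} - \frac{6908}{3347} = - \frac{23857}{6694} \approx -3.5639$)
$k = - \frac{23857}{173053288}$ ($k = - \frac{23857}{6694 \cdot 25852} = \left(- \frac{23857}{6694}\right) \frac{1}{25852} = - \frac{23857}{173053288} \approx -0.00013786$)
$- \frac{27555}{-13315 - -23686} + \frac{k}{22492} = - \frac{27555}{-13315 - -23686} - \frac{23857}{173053288 \cdot 22492} = - \frac{27555}{-13315 + 23686} - \frac{23857}{3892314553696} = - \frac{27555}{10371} - \frac{23857}{3892314553696} = \left(-27555\right) \frac{1}{10371} - \frac{23857}{3892314553696} = - \frac{9185}{3457} - \frac{23857}{3892314553696} = - \frac{35750909258171409}{13455731412127072}$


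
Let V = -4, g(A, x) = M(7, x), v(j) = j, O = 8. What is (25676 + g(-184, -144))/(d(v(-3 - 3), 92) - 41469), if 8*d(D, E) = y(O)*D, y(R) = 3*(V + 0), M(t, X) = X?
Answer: -6383/10365 ≈ -0.61582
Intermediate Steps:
g(A, x) = x
y(R) = -12 (y(R) = 3*(-4 + 0) = 3*(-4) = -12)
d(D, E) = -3*D/2 (d(D, E) = (-12*D)/8 = -3*D/2)
(25676 + g(-184, -144))/(d(v(-3 - 3), 92) - 41469) = (25676 - 144)/(-3*(-3 - 3)/2 - 41469) = 25532/(-3/2*(-6) - 41469) = 25532/(9 - 41469) = 25532/(-41460) = 25532*(-1/41460) = -6383/10365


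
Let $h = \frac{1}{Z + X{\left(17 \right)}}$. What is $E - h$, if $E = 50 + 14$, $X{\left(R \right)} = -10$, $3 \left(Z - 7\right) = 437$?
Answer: $\frac{27389}{428} \approx 63.993$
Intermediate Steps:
$Z = \frac{458}{3}$ ($Z = 7 + \frac{1}{3} \cdot 437 = 7 + \frac{437}{3} = \frac{458}{3} \approx 152.67$)
$h = \frac{3}{428}$ ($h = \frac{1}{\frac{458}{3} - 10} = \frac{1}{\frac{428}{3}} = \frac{3}{428} \approx 0.0070093$)
$E = 64$
$E - h = 64 - \frac{3}{428} = \frac{27389}{428}$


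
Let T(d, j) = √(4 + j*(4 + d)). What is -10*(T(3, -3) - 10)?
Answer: 100 - 10*I*√17 ≈ 100.0 - 41.231*I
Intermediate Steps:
-10*(T(3, -3) - 10) = -10*(√(4 + 4*(-3) + 3*(-3)) - 10) = -10*(√(4 - 12 - 9) - 10) = -10*(√(-17) - 10) = -10*(I*√17 - 10) = -10*(-10 + I*√17) = 100 - 10*I*√17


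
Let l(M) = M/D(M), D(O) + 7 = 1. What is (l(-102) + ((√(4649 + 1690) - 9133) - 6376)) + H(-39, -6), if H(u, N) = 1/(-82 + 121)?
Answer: -604187/39 + √6339 ≈ -15412.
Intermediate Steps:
D(O) = -6 (D(O) = -7 + 1 = -6)
H(u, N) = 1/39
l(M) = -M/6 (l(M) = M/(-6) = M*(-⅙) = -M/6)
(l(-102) + ((√(4649 + 1690) - 9133) - 6376)) + H(-39, -6) = (-⅙*(-102) + ((√(4649 + 1690) - 9133) - 6376)) + 1/39 = (17 + ((√6339 - 9133) - 6376)) + 1/39 = (17 + ((-9133 + √6339) - 6376)) + 1/39 = (17 + (-15509 + √6339)) + 1/39 = (-15492 + √6339) + 1/39 = -604187/39 + √6339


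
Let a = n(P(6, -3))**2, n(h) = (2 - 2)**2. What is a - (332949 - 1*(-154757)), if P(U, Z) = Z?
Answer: -487706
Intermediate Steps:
n(h) = 0 (n(h) = 0**2 = 0)
a = 0 (a = 0**2 = 0)
a - (332949 - 1*(-154757)) = 0 - (332949 - 1*(-154757)) = 0 - (332949 + 154757) = 0 - 1*487706 = 0 - 487706 = -487706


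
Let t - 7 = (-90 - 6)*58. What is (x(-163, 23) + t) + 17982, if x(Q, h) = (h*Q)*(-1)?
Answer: 16170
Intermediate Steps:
x(Q, h) = -Q*h (x(Q, h) = (Q*h)*(-1) = -Q*h)
t = -5561 (t = 7 + (-90 - 6)*58 = 7 - 96*58 = 7 - 5568 = -5561)
(x(-163, 23) + t) + 17982 = (-1*(-163)*23 - 5561) + 17982 = (3749 - 5561) + 17982 = -1812 + 17982 = 16170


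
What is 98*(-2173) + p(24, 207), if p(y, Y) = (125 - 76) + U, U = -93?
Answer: -212998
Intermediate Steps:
p(y, Y) = -44 (p(y, Y) = (125 - 76) - 93 = 49 - 93 = -44)
98*(-2173) + p(24, 207) = 98*(-2173) - 44 = -212954 - 44 = -212998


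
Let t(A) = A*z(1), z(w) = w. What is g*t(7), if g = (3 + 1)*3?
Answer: 84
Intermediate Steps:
g = 12 (g = 4*3 = 12)
t(A) = A (t(A) = A*1 = A)
g*t(7) = 12*7 = 84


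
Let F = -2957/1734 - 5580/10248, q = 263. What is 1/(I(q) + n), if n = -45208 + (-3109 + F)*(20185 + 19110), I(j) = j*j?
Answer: -370209/45251608604161 ≈ -8.1811e-9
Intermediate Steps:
F = -832897/370209 (F = -2957*1/1734 - 5580*1/10248 = -2957/1734 - 465/854 = -832897/370209 ≈ -2.2498)
I(j) = j²
n = -45277215590482/370209 (n = -45208 + (-3109 - 832897/370209)*(20185 + 19110) = -45208 - 1151812678/370209*39295 = -45208 - 45260479182010/370209 = -45277215590482/370209 ≈ -1.2230e+8)
1/(I(q) + n) = 1/(263² - 45277215590482/370209) = 1/(69169 - 45277215590482/370209) = 1/(-45251608604161/370209) = -370209/45251608604161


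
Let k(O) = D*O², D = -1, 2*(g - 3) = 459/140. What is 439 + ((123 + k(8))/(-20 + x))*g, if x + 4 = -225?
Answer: 10176813/23240 ≈ 437.90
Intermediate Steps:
g = 1299/280 (g = 3 + (459/140)/2 = 3 + (459*(1/140))/2 = 3 + (½)*(459/140) = 3 + 459/280 = 1299/280 ≈ 4.6393)
x = -229 (x = -4 - 225 = -229)
k(O) = -O²
439 + ((123 + k(8))/(-20 + x))*g = 439 + ((123 - 1*8²)/(-20 - 229))*(1299/280) = 439 + ((123 - 1*64)/(-249))*(1299/280) = 439 + ((123 - 64)*(-1/249))*(1299/280) = 439 + (59*(-1/249))*(1299/280) = 439 - 59/249*1299/280 = 439 - 25547/23240 = 10176813/23240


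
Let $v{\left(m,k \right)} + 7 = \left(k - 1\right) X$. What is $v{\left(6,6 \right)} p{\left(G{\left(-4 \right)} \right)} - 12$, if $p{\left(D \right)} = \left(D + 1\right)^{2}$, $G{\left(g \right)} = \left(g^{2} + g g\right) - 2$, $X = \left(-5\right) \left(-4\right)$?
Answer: $89361$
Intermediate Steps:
$X = 20$
$v{\left(m,k \right)} = -27 + 20 k$ ($v{\left(m,k \right)} = -7 + \left(k - 1\right) 20 = -7 + \left(-1 + k\right) 20 = -7 + \left(-20 + 20 k\right) = -27 + 20 k$)
$G{\left(g \right)} = -2 + 2 g^{2}$ ($G{\left(g \right)} = \left(g^{2} + g^{2}\right) - 2 = 2 g^{2} - 2 = -2 + 2 g^{2}$)
$p{\left(D \right)} = \left(1 + D\right)^{2}$
$v{\left(6,6 \right)} p{\left(G{\left(-4 \right)} \right)} - 12 = \left(-27 + 20 \cdot 6\right) \left(1 - \left(2 - 2 \left(-4\right)^{2}\right)\right)^{2} - 12 = \left(-27 + 120\right) \left(1 + \left(-2 + 2 \cdot 16\right)\right)^{2} - 12 = 93 \left(1 + \left(-2 + 32\right)\right)^{2} - 12 = 93 \left(1 + 30\right)^{2} - 12 = 93 \cdot 31^{2} - 12 = 93 \cdot 961 - 12 = 89373 - 12 = 89361$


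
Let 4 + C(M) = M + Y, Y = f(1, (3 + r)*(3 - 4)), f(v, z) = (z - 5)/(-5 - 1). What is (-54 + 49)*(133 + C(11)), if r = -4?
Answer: -2110/3 ≈ -703.33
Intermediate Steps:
f(v, z) = ⅚ - z/6 (f(v, z) = (-5 + z)/(-6) = (-5 + z)*(-⅙) = ⅚ - z/6)
Y = ⅔ (Y = ⅚ - (3 - 4)*(3 - 4)/6 = ⅚ - (-1)*(-1)/6 = ⅚ - ⅙*1 = ⅚ - ⅙ = ⅔ ≈ 0.66667)
C(M) = -10/3 + M (C(M) = -4 + (M + ⅔) = -4 + (⅔ + M) = -10/3 + M)
(-54 + 49)*(133 + C(11)) = (-54 + 49)*(133 + (-10/3 + 11)) = -5*(133 + 23/3) = -5*422/3 = -2110/3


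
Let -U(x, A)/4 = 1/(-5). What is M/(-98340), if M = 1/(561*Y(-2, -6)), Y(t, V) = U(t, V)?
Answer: -1/44134992 ≈ -2.2658e-8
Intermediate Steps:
U(x, A) = ⅘ (U(x, A) = -4/(-5) = -4*(-⅕) = ⅘)
Y(t, V) = ⅘
M = 5/2244 (M = 1/(561*(⅘)) = 1/(2244/5) = 5/2244 ≈ 0.0022282)
M/(-98340) = (5/2244)/(-98340) = (5/2244)*(-1/98340) = -1/44134992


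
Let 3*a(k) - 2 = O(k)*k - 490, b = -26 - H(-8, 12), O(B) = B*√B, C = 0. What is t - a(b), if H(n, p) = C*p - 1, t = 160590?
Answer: 482258/3 - 3125*I/3 ≈ 1.6075e+5 - 1041.7*I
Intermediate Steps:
O(B) = B^(3/2)
H(n, p) = -1 (H(n, p) = 0*p - 1 = 0 - 1 = -1)
b = -25 (b = -26 - 1*(-1) = -26 + 1 = -25)
a(k) = -488/3 + k^(5/2)/3 (a(k) = ⅔ + (k^(3/2)*k - 490)/3 = ⅔ + (k^(5/2) - 490)/3 = ⅔ + (-490 + k^(5/2))/3 = ⅔ + (-490/3 + k^(5/2)/3) = -488/3 + k^(5/2)/3)
t - a(b) = 160590 - (-488/3 + (-25)^(5/2)/3) = 160590 - (-488/3 + (3125*I)/3) = 160590 - (-488/3 + 3125*I/3) = 160590 + (488/3 - 3125*I/3) = 482258/3 - 3125*I/3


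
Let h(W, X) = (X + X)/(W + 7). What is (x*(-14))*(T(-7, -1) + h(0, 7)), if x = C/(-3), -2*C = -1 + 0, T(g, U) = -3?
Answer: -7/3 ≈ -2.3333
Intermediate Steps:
C = 1/2 (C = -(-1 + 0)/2 = -1/2*(-1) = 1/2 ≈ 0.50000)
x = -1/6 (x = (1/2)/(-3) = (1/2)*(-1/3) = -1/6 ≈ -0.16667)
h(W, X) = 2*X/(7 + W) (h(W, X) = (2*X)/(7 + W) = 2*X/(7 + W))
(x*(-14))*(T(-7, -1) + h(0, 7)) = (-1/6*(-14))*(-3 + 2*7/(7 + 0)) = 7*(-3 + 2*7/7)/3 = 7*(-3 + 2*7*(1/7))/3 = 7*(-3 + 2)/3 = (7/3)*(-1) = -7/3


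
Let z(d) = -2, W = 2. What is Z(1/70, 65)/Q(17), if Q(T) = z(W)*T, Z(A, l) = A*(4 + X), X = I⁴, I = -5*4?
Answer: -2353/35 ≈ -67.229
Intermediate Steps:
I = -20
X = 160000 (X = (-20)⁴ = 160000)
Z(A, l) = 160004*A (Z(A, l) = A*(4 + 160000) = A*160004 = 160004*A)
Q(T) = -2*T
Z(1/70, 65)/Q(17) = (160004/70)/((-2*17)) = (160004*(1/70))/(-34) = (80002/35)*(-1/34) = -2353/35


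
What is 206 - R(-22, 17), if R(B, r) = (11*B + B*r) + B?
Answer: 844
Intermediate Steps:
R(B, r) = 12*B + B*r
206 - R(-22, 17) = 206 - (-22)*(12 + 17) = 206 - (-22)*29 = 206 - 1*(-638) = 206 + 638 = 844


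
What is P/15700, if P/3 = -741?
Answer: -2223/15700 ≈ -0.14159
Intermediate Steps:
P = -2223 (P = 3*(-741) = -2223)
P/15700 = -2223/15700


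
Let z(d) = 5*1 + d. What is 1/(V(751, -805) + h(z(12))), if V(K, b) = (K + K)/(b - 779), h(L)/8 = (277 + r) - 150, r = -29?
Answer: 792/620177 ≈ 0.0012771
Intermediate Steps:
z(d) = 5 + d
h(L) = 784 (h(L) = 8*((277 - 29) - 150) = 8*(248 - 150) = 8*98 = 784)
V(K, b) = 2*K/(-779 + b) (V(K, b) = (2*K)/(-779 + b) = 2*K/(-779 + b))
1/(V(751, -805) + h(z(12))) = 1/(2*751/(-779 - 805) + 784) = 1/(2*751/(-1584) + 784) = 1/(2*751*(-1/1584) + 784) = 1/(-751/792 + 784) = 1/(620177/792) = 792/620177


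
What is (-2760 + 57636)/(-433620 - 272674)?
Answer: -27438/353147 ≈ -0.077696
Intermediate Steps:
(-2760 + 57636)/(-433620 - 272674) = 54876/(-706294) = 54876*(-1/706294) = -27438/353147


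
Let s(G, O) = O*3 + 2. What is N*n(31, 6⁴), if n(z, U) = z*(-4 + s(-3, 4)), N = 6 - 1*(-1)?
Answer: 2170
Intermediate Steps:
s(G, O) = 2 + 3*O (s(G, O) = 3*O + 2 = 2 + 3*O)
N = 7 (N = 6 + 1 = 7)
n(z, U) = 10*z (n(z, U) = z*(-4 + (2 + 3*4)) = z*(-4 + (2 + 12)) = z*(-4 + 14) = z*10 = 10*z)
N*n(31, 6⁴) = 7*(10*31) = 7*310 = 2170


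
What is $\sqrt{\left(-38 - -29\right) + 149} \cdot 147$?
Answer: $294 \sqrt{35} \approx 1739.3$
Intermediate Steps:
$\sqrt{\left(-38 - -29\right) + 149} \cdot 147 = \sqrt{\left(-38 + 29\right) + 149} \cdot 147 = \sqrt{-9 + 149} \cdot 147 = \sqrt{140} \cdot 147 = 2 \sqrt{35} \cdot 147 = 294 \sqrt{35}$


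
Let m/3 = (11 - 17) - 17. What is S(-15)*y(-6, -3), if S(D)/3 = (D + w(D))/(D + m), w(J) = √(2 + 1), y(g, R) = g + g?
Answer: -45/7 + 3*√3/7 ≈ -5.6863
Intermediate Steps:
y(g, R) = 2*g
m = -69 (m = 3*((11 - 17) - 17) = 3*(-6 - 17) = 3*(-23) = -69)
w(J) = √3
S(D) = 3*(D + √3)/(-69 + D) (S(D) = 3*((D + √3)/(D - 69)) = 3*((D + √3)/(-69 + D)) = 3*(D + √3)/(-69 + D))
S(-15)*y(-6, -3) = (3*(-15 + √3)/(-69 - 15))*(2*(-6)) = (3*(-15 + √3)/(-84))*(-12) = (3*(-1/84)*(-15 + √3))*(-12) = (15/28 - √3/28)*(-12) = -45/7 + 3*√3/7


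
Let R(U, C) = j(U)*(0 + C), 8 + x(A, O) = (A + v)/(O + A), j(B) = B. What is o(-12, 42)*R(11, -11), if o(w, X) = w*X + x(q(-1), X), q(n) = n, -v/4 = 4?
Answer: 2542089/41 ≈ 62002.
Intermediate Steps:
v = -16 (v = -4*4 = -16)
x(A, O) = -8 + (-16 + A)/(A + O) (x(A, O) = -8 + (A - 16)/(O + A) = -8 + (-16 + A)/(A + O))
R(U, C) = C*U (R(U, C) = U*(0 + C) = U*C = C*U)
o(w, X) = X*w + (-9 - 8*X)/(-1 + X) (o(w, X) = w*X + (-16 - 8*X - 7*(-1))/(-1 + X) = X*w + (-16 - 8*X + 7)/(-1 + X) = X*w + (-9 - 8*X)/(-1 + X))
o(-12, 42)*R(11, -11) = ((-9 - 8*42 + 42*(-12)*(-1 + 42))/(-1 + 42))*(-11*11) = ((-9 - 336 + 42*(-12)*41)/41)*(-121) = ((-9 - 336 - 20664)/41)*(-121) = ((1/41)*(-21009))*(-121) = -21009/41*(-121) = 2542089/41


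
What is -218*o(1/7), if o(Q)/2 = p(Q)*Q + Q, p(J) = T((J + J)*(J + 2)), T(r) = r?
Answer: -34444/343 ≈ -100.42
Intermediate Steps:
p(J) = 2*J*(2 + J) (p(J) = (J + J)*(J + 2) = (2*J)*(2 + J) = 2*J*(2 + J))
o(Q) = 2*Q + 4*Q²*(2 + Q) (o(Q) = 2*((2*Q*(2 + Q))*Q + Q) = 2*(2*Q²*(2 + Q) + Q) = 2*(Q + 2*Q²*(2 + Q)) = 2*Q + 4*Q²*(2 + Q))
-218*o(1/7) = -436*(1 + 2*(2 + 1/7)/7)/7 = -436*(1 + 2*(⅐)*(2 + ⅐))/7 = -436*(1 + 2*(⅐)*(15/7))/7 = -436*(1 + 30/49)/7 = -436*79/(7*49) = -218*158/343 = -34444/343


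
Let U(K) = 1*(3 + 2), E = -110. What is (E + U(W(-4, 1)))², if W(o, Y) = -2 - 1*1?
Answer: 11025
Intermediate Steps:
W(o, Y) = -3 (W(o, Y) = -2 - 1 = -3)
U(K) = 5 (U(K) = 1*5 = 5)
(E + U(W(-4, 1)))² = (-110 + 5)² = (-105)² = 11025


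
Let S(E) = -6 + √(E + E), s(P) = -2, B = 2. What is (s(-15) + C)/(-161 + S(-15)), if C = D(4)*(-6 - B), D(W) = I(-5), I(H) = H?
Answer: -6346/27919 - 38*I*√30/27919 ≈ -0.2273 - 0.0074549*I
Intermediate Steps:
D(W) = -5
S(E) = -6 + √2*√E (S(E) = -6 + √(2*E) = -6 + √2*√E)
C = 40 (C = -5*(-6 - 1*2) = -5*(-6 - 2) = -5*(-8) = 40)
(s(-15) + C)/(-161 + S(-15)) = (-2 + 40)/(-161 + (-6 + √2*√(-15))) = 38/(-161 + (-6 + √2*(I*√15))) = 38/(-161 + (-6 + I*√30)) = 38/(-167 + I*√30)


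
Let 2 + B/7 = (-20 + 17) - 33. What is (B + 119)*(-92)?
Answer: 13524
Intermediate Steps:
B = -266 (B = -14 + 7*((-20 + 17) - 33) = -14 + 7*(-3 - 33) = -14 + 7*(-36) = -14 - 252 = -266)
(B + 119)*(-92) = (-266 + 119)*(-92) = -147*(-92) = 13524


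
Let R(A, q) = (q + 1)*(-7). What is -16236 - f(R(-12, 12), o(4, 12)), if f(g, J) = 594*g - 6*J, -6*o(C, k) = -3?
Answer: 37821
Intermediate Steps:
o(C, k) = 1/2 (o(C, k) = -1/6*(-3) = 1/2)
R(A, q) = -7 - 7*q (R(A, q) = (1 + q)*(-7) = -7 - 7*q)
f(g, J) = -6*J + 594*g
-16236 - f(R(-12, 12), o(4, 12)) = -16236 - (-6*1/2 + 594*(-7 - 7*12)) = -16236 - (-3 + 594*(-7 - 84)) = -16236 - (-3 + 594*(-91)) = -16236 - (-3 - 54054) = -16236 - 1*(-54057) = -16236 + 54057 = 37821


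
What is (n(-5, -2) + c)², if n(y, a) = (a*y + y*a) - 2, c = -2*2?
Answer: 196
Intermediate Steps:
c = -4
n(y, a) = -2 + 2*a*y (n(y, a) = (a*y + a*y) - 2 = 2*a*y - 2 = -2 + 2*a*y)
(n(-5, -2) + c)² = ((-2 + 2*(-2)*(-5)) - 4)² = ((-2 + 20) - 4)² = (18 - 4)² = 14² = 196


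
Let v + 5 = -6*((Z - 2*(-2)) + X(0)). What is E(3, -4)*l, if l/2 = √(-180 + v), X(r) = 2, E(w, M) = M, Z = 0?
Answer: -8*I*√221 ≈ -118.93*I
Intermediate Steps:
v = -41 (v = -5 - 6*((0 - 2*(-2)) + 2) = -5 - 6*((0 + 4) + 2) = -5 - 6*(4 + 2) = -5 - 6*6 = -5 - 36 = -41)
l = 2*I*√221 (l = 2*√(-180 - 41) = 2*√(-221) = 2*(I*√221) = 2*I*√221 ≈ 29.732*I)
E(3, -4)*l = -8*I*√221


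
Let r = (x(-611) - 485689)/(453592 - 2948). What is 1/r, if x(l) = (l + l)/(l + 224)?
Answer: -174399228/187960421 ≈ -0.92785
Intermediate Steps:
x(l) = 2*l/(224 + l) (x(l) = (2*l)/(224 + l) = 2*l/(224 + l))
r = -187960421/174399228 (r = (2*(-611)/(224 - 611) - 485689)/(453592 - 2948) = (2*(-611)/(-387) - 485689)/450644 = (2*(-611)*(-1/387) - 485689)*(1/450644) = (1222/387 - 485689)*(1/450644) = -187960421/387*1/450644 = -187960421/174399228 ≈ -1.0778)
1/r = 1/(-187960421/174399228) = -174399228/187960421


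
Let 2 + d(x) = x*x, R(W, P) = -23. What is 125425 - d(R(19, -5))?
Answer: 124898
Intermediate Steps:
d(x) = -2 + x² (d(x) = -2 + x*x = -2 + x²)
125425 - d(R(19, -5)) = 125425 - (-2 + (-23)²) = 125425 - (-2 + 529) = 125425 - 1*527 = 125425 - 527 = 124898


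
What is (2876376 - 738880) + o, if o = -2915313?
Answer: -777817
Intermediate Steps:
(2876376 - 738880) + o = (2876376 - 738880) - 2915313 = 2137496 - 2915313 = -777817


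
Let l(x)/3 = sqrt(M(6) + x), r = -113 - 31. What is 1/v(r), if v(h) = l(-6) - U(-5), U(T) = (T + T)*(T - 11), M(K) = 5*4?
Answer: -80/12737 - 3*sqrt(14)/25474 ≈ -0.0067216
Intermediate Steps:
M(K) = 20
U(T) = 2*T*(-11 + T) (U(T) = (2*T)*(-11 + T) = 2*T*(-11 + T))
r = -144
l(x) = 3*sqrt(20 + x)
v(h) = -160 + 3*sqrt(14) (v(h) = 3*sqrt(20 - 6) - 2*(-5)*(-11 - 5) = 3*sqrt(14) - 2*(-5)*(-16) = 3*sqrt(14) - 1*160 = 3*sqrt(14) - 160 = -160 + 3*sqrt(14))
1/v(r) = 1/(-160 + 3*sqrt(14))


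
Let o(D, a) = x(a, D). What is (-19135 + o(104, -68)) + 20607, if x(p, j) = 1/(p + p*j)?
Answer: 10510079/7140 ≈ 1472.0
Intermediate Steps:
x(p, j) = 1/(p + j*p)
o(D, a) = 1/(a*(1 + D))
(-19135 + o(104, -68)) + 20607 = (-19135 + 1/((-68)*(1 + 104))) + 20607 = (-19135 - 1/68/105) + 20607 = (-19135 - 1/68*1/105) + 20607 = (-19135 - 1/7140) + 20607 = -136623901/7140 + 20607 = 10510079/7140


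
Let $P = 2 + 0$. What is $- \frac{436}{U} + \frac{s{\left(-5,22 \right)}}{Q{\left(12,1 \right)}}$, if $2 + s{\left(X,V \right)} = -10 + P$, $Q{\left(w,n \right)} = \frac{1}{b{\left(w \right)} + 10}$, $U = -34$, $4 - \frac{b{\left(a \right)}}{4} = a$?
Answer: $\frac{3958}{17} \approx 232.82$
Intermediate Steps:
$b{\left(a \right)} = 16 - 4 a$
$P = 2$
$Q{\left(w,n \right)} = \frac{1}{26 - 4 w}$ ($Q{\left(w,n \right)} = \frac{1}{\left(16 - 4 w\right) + 10} = \frac{1}{26 - 4 w}$)
$s{\left(X,V \right)} = -10$ ($s{\left(X,V \right)} = -2 + \left(-10 + 2\right) = -2 - 8 = -10$)
$- \frac{436}{U} + \frac{s{\left(-5,22 \right)}}{Q{\left(12,1 \right)}} = - \frac{436}{-34} - \frac{10}{\left(-1\right) \frac{1}{-26 + 4 \cdot 12}} = \left(-436\right) \left(- \frac{1}{34}\right) - \frac{10}{\left(-1\right) \frac{1}{-26 + 48}} = \frac{218}{17} - \frac{10}{\left(-1\right) \frac{1}{22}} = \frac{218}{17} - \frac{10}{- \frac{1}{22}} = \frac{218}{17} - -220 = \frac{218}{17} + 220 = \frac{3958}{17}$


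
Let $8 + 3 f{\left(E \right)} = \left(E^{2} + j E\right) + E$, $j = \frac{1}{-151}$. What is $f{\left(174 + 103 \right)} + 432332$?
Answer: $\frac{207472817}{453} \approx 4.58 \cdot 10^{5}$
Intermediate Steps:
$j = - \frac{1}{151} \approx -0.0066225$
$f{\left(E \right)} = - \frac{8}{3} + \frac{E^{2}}{3} + \frac{50 E}{151}$ ($f{\left(E \right)} = - \frac{8}{3} + \frac{\left(E^{2} - \frac{E}{151}\right) + E}{3} = - \frac{8}{3} + \frac{E^{2} + \frac{150 E}{151}}{3} = - \frac{8}{3} + \left(\frac{E^{2}}{3} + \frac{50 E}{151}\right) = - \frac{8}{3} + \frac{E^{2}}{3} + \frac{50 E}{151}$)
$f{\left(174 + 103 \right)} + 432332 = \left(- \frac{8}{3} + \frac{\left(174 + 103\right)^{2}}{3} + \frac{50 \left(174 + 103\right)}{151}\right) + 432332 = \left(- \frac{8}{3} + \frac{277^{2}}{3} + \frac{50}{151} \cdot 277\right) + 432332 = \left(- \frac{8}{3} + \frac{1}{3} \cdot 76729 + \frac{13850}{151}\right) + 432332 = \left(- \frac{8}{3} + \frac{76729}{3} + \frac{13850}{151}\right) + 432332 = \frac{11626421}{453} + 432332 = \frac{207472817}{453}$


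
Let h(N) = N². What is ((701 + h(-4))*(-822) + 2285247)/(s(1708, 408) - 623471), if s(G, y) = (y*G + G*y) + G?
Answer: 1695873/771965 ≈ 2.1968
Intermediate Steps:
s(G, y) = G + 2*G*y (s(G, y) = (G*y + G*y) + G = 2*G*y + G = G + 2*G*y)
((701 + h(-4))*(-822) + 2285247)/(s(1708, 408) - 623471) = ((701 + (-4)²)*(-822) + 2285247)/(1708*(1 + 2*408) - 623471) = ((701 + 16)*(-822) + 2285247)/(1708*(1 + 816) - 623471) = (717*(-822) + 2285247)/(1708*817 - 623471) = (-589374 + 2285247)/(1395436 - 623471) = 1695873/771965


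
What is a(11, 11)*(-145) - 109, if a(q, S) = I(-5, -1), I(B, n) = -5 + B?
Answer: 1341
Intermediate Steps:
a(q, S) = -10 (a(q, S) = -5 - 5 = -10)
a(11, 11)*(-145) - 109 = -10*(-145) - 109 = 1450 - 109 = 1341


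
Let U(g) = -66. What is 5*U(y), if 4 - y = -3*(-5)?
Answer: -330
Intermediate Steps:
y = -11 (y = 4 - (-3)*(-5) = 4 - 1*15 = 4 - 15 = -11)
5*U(y) = 5*(-66) = -330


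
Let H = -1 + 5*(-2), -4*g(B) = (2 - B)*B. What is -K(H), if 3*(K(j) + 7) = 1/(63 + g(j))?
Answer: 8291/1185 ≈ 6.9966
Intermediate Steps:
g(B) = -B*(2 - B)/4 (g(B) = -(2 - B)*B/4 = -B*(2 - B)/4)
H = -11 (H = -1 - 10 = -11)
K(j) = -7 + 1/(3*(63 + j*(-2 + j)/4))
-K(H) = -(-5288 - 21*(-11)*(-2 - 11))/(3*(252 - 11*(-2 - 11))) = -(-5288 - 21*(-11)*(-13))/(3*(252 - 11*(-13))) = -(-5288 - 3003)/(3*(252 + 143)) = -(-8291)/(3*395) = -1*(-8291/1185) = 8291/1185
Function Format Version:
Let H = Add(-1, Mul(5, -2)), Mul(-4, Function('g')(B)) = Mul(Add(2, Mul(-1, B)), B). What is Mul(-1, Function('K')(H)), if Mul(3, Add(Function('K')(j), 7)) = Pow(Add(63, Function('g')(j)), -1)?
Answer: Rational(8291, 1185) ≈ 6.9966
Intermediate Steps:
Function('g')(B) = Mul(Rational(-1, 4), B, Add(2, Mul(-1, B))) (Function('g')(B) = Mul(Rational(-1, 4), Mul(Add(2, Mul(-1, B)), B)) = Mul(Rational(-1, 4), Mul(B, Add(2, Mul(-1, B)))) = Mul(Rational(-1, 4), B, Add(2, Mul(-1, B))))
H = -11 (H = Add(-1, -10) = -11)
Function('K')(j) = Add(-7, Mul(Rational(1, 3), Pow(Add(63, Mul(Rational(1, 4), j, Add(-2, j))), -1)))
Mul(-1, Function('K')(H)) = Mul(-1, Mul(Rational(1, 3), Pow(Add(252, Mul(-11, Add(-2, -11))), -1), Add(-5288, Mul(-21, -11, Add(-2, -11))))) = Mul(-1, Mul(Rational(1, 3), Pow(Add(252, Mul(-11, -13)), -1), Add(-5288, Mul(-21, -11, -13)))) = Mul(-1, Mul(Rational(1, 3), Pow(Add(252, 143), -1), Add(-5288, -3003))) = Mul(-1, Mul(Rational(1, 3), Pow(395, -1), -8291)) = Mul(-1, Mul(Rational(1, 3), Rational(1, 395), -8291)) = Mul(-1, Rational(-8291, 1185)) = Rational(8291, 1185)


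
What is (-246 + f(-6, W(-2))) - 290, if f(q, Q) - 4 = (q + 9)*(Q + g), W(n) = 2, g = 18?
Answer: -472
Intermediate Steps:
f(q, Q) = 4 + (9 + q)*(18 + Q) (f(q, Q) = 4 + (q + 9)*(Q + 18) = 4 + (9 + q)*(18 + Q))
(-246 + f(-6, W(-2))) - 290 = (-246 + (166 + 9*2 + 18*(-6) + 2*(-6))) - 290 = (-246 + (166 + 18 - 108 - 12)) - 290 = (-246 + 64) - 290 = -182 - 290 = -472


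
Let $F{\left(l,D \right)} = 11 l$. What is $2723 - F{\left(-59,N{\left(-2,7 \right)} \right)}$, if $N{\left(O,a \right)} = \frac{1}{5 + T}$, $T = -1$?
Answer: $3372$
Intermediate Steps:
$N{\left(O,a \right)} = \frac{1}{4}$ ($N{\left(O,a \right)} = \frac{1}{5 - 1} = \frac{1}{4}$)
$2723 - F{\left(-59,N{\left(-2,7 \right)} \right)} = 2723 - 11 \left(-59\right) = 2723 - -649 = 2723 + 649 = 3372$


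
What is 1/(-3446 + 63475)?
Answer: 1/60029 ≈ 1.6659e-5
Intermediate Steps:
1/(-3446 + 63475) = 1/60029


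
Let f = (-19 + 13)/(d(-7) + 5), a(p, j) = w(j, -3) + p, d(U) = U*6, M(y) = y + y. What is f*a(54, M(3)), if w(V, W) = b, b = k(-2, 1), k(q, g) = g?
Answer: 330/37 ≈ 8.9189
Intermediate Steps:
M(y) = 2*y
b = 1
w(V, W) = 1
d(U) = 6*U
a(p, j) = 1 + p
f = 6/37 (f = (-19 + 13)/(6*(-7) + 5) = -6/(-42 + 5) = -6/(-37) = -6*(-1/37) = 6/37 ≈ 0.16216)
f*a(54, M(3)) = 6*(1 + 54)/37 = (6/37)*55 = 330/37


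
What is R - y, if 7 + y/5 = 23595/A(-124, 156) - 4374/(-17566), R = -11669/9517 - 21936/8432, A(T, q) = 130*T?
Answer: 423409127115/11367942296 ≈ 37.246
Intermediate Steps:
R = -619270/161789 (R = -11669*1/9517 - 21936*1/8432 = -11669/9517 - 1371/527 = -619270/161789 ≈ -3.8276)
y = -89465705/2178184 (y = -35 + 5*(23595/((130*(-124))) - 4374/(-17566)) = -35 + 5*(23595/(-16120) - 4374*(-1/17566)) = -35 + 5*(23595*(-1/16120) + 2187/8783) = -35 + 5*(-363/248 + 2187/8783) = -35 + 5*(-2645853/2178184) = -35 - 13229265/2178184 = -89465705/2178184 ≈ -41.074)
R - y = -619270/161789 - 1*(-89465705/2178184) = -619270/161789 + 89465705/2178184 = 423409127115/11367942296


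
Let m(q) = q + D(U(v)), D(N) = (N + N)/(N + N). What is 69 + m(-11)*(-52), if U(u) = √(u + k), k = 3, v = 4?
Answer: 589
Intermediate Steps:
U(u) = √(3 + u) (U(u) = √(u + 3) = √(3 + u))
D(N) = 1 (D(N) = (2*N)/((2*N)) = (2*N)*(1/(2*N)) = 1)
m(q) = 1 + q (m(q) = q + 1 = 1 + q)
69 + m(-11)*(-52) = 69 + (1 - 11)*(-52) = 69 - 10*(-52) = 69 + 520 = 589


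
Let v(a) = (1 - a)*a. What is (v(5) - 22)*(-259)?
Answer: 10878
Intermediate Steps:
v(a) = a*(1 - a)
(v(5) - 22)*(-259) = (5*(1 - 1*5) - 22)*(-259) = (5*(1 - 5) - 22)*(-259) = (5*(-4) - 22)*(-259) = (-20 - 22)*(-259) = -42*(-259) = 10878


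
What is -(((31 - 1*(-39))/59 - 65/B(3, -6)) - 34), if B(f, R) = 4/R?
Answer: -7633/118 ≈ -64.686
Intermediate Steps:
-(((31 - 1*(-39))/59 - 65/B(3, -6)) - 34) = -(((31 - 1*(-39))/59 - 65/(4/(-6))) - 34) = -(((31 + 39)*(1/59) - 65/(4*(-⅙))) - 34) = -((70*(1/59) - 65/(-⅔)) - 34) = -((70/59 - 65*(-3/2)) - 34) = -((70/59 + 195/2) - 34) = -(11645/118 - 34) = -1*7633/118 = -7633/118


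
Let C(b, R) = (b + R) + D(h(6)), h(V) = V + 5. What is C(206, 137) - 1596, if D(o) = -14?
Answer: -1267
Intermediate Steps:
h(V) = 5 + V
C(b, R) = -14 + R + b (C(b, R) = (b + R) - 14 = (R + b) - 14 = -14 + R + b)
C(206, 137) - 1596 = (-14 + 137 + 206) - 1596 = 329 - 1596 = -1267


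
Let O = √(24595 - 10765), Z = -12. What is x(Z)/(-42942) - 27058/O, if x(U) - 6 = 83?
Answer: -89/42942 - 13529*√13830/6915 ≈ -230.09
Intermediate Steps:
x(U) = 89 (x(U) = 6 + 83 = 89)
O = √13830 ≈ 117.60
x(Z)/(-42942) - 27058/O = 89/(-42942) - 27058*√13830/13830 = 89*(-1/42942) - 13529*√13830/6915 = -89/42942 - 13529*√13830/6915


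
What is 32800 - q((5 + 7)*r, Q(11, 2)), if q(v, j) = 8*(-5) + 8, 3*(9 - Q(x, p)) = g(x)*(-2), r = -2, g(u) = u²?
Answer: 32832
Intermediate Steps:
Q(x, p) = 9 + 2*x²/3 (Q(x, p) = 9 - x²*(-2)/3 = 9 - (-2)*x²/3 = 9 + 2*x²/3)
q(v, j) = -32 (q(v, j) = -40 + 8 = -32)
32800 - q((5 + 7)*r, Q(11, 2)) = 32800 - 1*(-32) = 32800 + 32 = 32832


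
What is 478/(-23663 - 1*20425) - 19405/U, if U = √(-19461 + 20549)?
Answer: -239/22044 - 19405*√17/136 ≈ -588.31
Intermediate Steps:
U = 8*√17 (U = √1088 = 8*√17 ≈ 32.985)
478/(-23663 - 1*20425) - 19405/U = 478/(-23663 - 1*20425) - 19405*√17/136 = 478/(-23663 - 20425) - 19405*√17/136 = 478/(-44088) - 19405*√17/136 = 478*(-1/44088) - 19405*√17/136 = -239/22044 - 19405*√17/136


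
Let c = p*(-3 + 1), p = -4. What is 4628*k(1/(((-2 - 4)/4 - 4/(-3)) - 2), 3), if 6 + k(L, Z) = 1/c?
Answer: -54379/2 ≈ -27190.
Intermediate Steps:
c = 8 (c = -4*(-3 + 1) = -4*(-2) = 8)
k(L, Z) = -47/8 (k(L, Z) = -6 + 1/8 = -6 + ⅛ = -47/8)
4628*k(1/(((-2 - 4)/4 - 4/(-3)) - 2), 3) = 4628*(-47/8) = -54379/2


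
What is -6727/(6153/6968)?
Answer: -6696248/879 ≈ -7618.0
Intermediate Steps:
-6727/(6153/6968) = -6727/(6153*(1/6968)) = -6727/6153/6968 = -6727*6968/6153 = -6696248/879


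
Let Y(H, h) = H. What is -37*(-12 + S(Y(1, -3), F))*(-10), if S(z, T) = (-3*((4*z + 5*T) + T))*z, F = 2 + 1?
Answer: -28860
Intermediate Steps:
F = 3
S(z, T) = z*(-18*T - 12*z) (S(z, T) = (-3*(4*z + 6*T))*z = (-18*T - 12*z)*z = z*(-18*T - 12*z))
-37*(-12 + S(Y(1, -3), F))*(-10) = -37*(-12 - 6*1*(2*1 + 3*3))*(-10) = -37*(-12 - 6*1*(2 + 9))*(-10) = -37*(-12 - 6*1*11)*(-10) = -37*(-12 - 66)*(-10) = -37*(-78)*(-10) = 2886*(-10) = -28860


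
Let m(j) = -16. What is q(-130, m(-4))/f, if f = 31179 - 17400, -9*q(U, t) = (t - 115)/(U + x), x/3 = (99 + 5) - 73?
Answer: -131/4588407 ≈ -2.8550e-5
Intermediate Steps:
x = 93 (x = 3*((99 + 5) - 73) = 3*(104 - 73) = 3*31 = 93)
q(U, t) = -(-115 + t)/(9*(93 + U)) (q(U, t) = -(t - 115)/(9*(U + 93)) = -(-115 + t)/(9*(93 + U)))
f = 13779
q(-130, m(-4))/f = ((115 - 1*(-16))/(9*(93 - 130)))/13779 = ((⅑)*(115 + 16)/(-37))*(1/13779) = ((⅑)*(-1/37)*131)*(1/13779) = -131/333*1/13779 = -131/4588407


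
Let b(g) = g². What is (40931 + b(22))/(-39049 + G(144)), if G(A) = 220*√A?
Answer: -41415/36409 ≈ -1.1375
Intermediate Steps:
(40931 + b(22))/(-39049 + G(144)) = (40931 + 22²)/(-39049 + 220*√144) = (40931 + 484)/(-39049 + 220*12) = 41415/(-39049 + 2640) = 41415/(-36409) = 41415*(-1/36409) = -41415/36409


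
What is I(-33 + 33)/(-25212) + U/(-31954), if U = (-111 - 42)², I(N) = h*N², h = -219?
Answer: -23409/31954 ≈ -0.73258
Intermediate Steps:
I(N) = -219*N²
U = 23409 (U = (-153)² = 23409)
I(-33 + 33)/(-25212) + U/(-31954) = -219*(-33 + 33)²/(-25212) + 23409/(-31954) = -219*0²*(-1/25212) + 23409*(-1/31954) = -219*0*(-1/25212) - 23409/31954 = 0*(-1/25212) - 23409/31954 = 0 - 23409/31954 = -23409/31954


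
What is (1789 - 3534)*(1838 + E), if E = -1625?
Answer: -371685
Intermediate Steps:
(1789 - 3534)*(1838 + E) = (1789 - 3534)*(1838 - 1625) = -1745*213 = -371685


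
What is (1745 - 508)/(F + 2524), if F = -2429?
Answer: 1237/95 ≈ 13.021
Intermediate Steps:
(1745 - 508)/(F + 2524) = (1745 - 508)/(-2429 + 2524) = 1237/95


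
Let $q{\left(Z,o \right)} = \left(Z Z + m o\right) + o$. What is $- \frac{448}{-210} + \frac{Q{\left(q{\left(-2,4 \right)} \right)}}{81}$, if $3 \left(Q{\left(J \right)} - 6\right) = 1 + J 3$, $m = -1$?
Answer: $\frac{2747}{1215} \approx 2.2609$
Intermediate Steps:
$q{\left(Z,o \right)} = Z^{2}$ ($q{\left(Z,o \right)} = \left(Z Z - o\right) + o = \left(Z^{2} - o\right) + o = Z^{2}$)
$Q{\left(J \right)} = \frac{19}{3} + J$ ($Q{\left(J \right)} = 6 + \frac{1 + J 3}{3} = 6 + \frac{1 + 3 J}{3} = 6 + \left(\frac{1}{3} + J\right) = \frac{19}{3} + J$)
$- \frac{448}{-210} + \frac{Q{\left(q{\left(-2,4 \right)} \right)}}{81} = - \frac{448}{-210} + \frac{\frac{19}{3} + \left(-2\right)^{2}}{81} = \left(-448\right) \left(- \frac{1}{210}\right) + \left(\frac{19}{3} + 4\right) \frac{1}{81} = \frac{32}{15} + \frac{31}{3} \cdot \frac{1}{81} = \frac{32}{15} + \frac{31}{243} = \frac{2747}{1215}$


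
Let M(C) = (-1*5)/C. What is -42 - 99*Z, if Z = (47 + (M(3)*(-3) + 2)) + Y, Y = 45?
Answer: -9843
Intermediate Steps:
M(C) = -5/C
Z = 99 (Z = (47 + (-5/3*(-3) + 2)) + 45 = (47 + (5 + 2)) + 45 = (47 + 7) + 45 = 54 + 45 = 99)
-42 - 99*Z = -42 - 99*99 = -42 - 9801 = -9843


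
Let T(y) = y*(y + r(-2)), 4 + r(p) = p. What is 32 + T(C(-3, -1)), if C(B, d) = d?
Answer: 39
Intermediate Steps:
r(p) = -4 + p
T(y) = y*(-6 + y) (T(y) = y*(y + (-4 - 2)) = y*(y - 6) = y*(-6 + y))
32 + T(C(-3, -1)) = 32 - (-6 - 1) = 32 - 1*(-7) = 32 + 7 = 39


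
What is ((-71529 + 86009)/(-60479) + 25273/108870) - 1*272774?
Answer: -1796039188428853/6584348730 ≈ -2.7277e+5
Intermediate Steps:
((-71529 + 86009)/(-60479) + 25273/108870) - 1*272774 = (14480*(-1/60479) + 25273*(1/108870)) - 272774 = (-14480/60479 + 25273/108870) - 272774 = -47951833/6584348730 - 272774 = -1796039188428853/6584348730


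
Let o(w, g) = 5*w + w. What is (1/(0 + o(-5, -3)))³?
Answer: -1/27000 ≈ -3.7037e-5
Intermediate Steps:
o(w, g) = 6*w
(1/(0 + o(-5, -3)))³ = (1/(0 + 6*(-5)))³ = (1/(0 - 30))³ = (1/(-30))³ = (-1/30)³ = -1/27000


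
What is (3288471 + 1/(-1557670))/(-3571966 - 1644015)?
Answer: -5122352622569/8124777124270 ≈ -0.63046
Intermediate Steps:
(3288471 + 1/(-1557670))/(-3571966 - 1644015) = (3288471 - 1/1557670)/(-5215981) = (5122352622569/1557670)*(-1/5215981) = -5122352622569/8124777124270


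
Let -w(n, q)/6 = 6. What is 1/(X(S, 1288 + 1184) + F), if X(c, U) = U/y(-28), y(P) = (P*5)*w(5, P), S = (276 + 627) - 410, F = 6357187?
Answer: 210/1335009373 ≈ 1.5730e-7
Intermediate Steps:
w(n, q) = -36 (w(n, q) = -6*6 = -36)
S = 493 (S = 903 - 410 = 493)
y(P) = -180*P (y(P) = (P*5)*(-36) = (5*P)*(-36) = -180*P)
X(c, U) = U/5040 (X(c, U) = U/((-180*(-28))) = U/5040)
1/(X(S, 1288 + 1184) + F) = 1/((1288 + 1184)/5040 + 6357187) = 1/((1/5040)*2472 + 6357187) = 1/(103/210 + 6357187) = 1/(1335009373/210) = 210/1335009373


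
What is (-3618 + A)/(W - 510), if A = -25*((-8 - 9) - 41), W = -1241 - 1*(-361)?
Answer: 1084/695 ≈ 1.5597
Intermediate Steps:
W = -880 (W = -1241 + 361 = -880)
A = 1450 (A = -25*(-17 - 41) = -25*(-58) = 1450)
(-3618 + A)/(W - 510) = (-3618 + 1450)/(-880 - 510) = -2168/(-1390) = -2168*(-1/1390) = 1084/695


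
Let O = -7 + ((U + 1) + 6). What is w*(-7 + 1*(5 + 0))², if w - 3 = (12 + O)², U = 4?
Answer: 1036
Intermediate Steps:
O = 4 (O = -7 + ((4 + 1) + 6) = -7 + (5 + 6) = -7 + 11 = 4)
w = 259 (w = 3 + (12 + 4)² = 3 + 16² = 3 + 256 = 259)
w*(-7 + 1*(5 + 0))² = 259*(-7 + 1*(5 + 0))² = 259*(-7 + 1*5)² = 259*(-7 + 5)² = 259*(-2)² = 259*4 = 1036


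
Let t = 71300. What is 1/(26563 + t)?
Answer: 1/97863 ≈ 1.0218e-5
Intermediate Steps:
1/(26563 + t) = 1/(26563 + 71300) = 1/97863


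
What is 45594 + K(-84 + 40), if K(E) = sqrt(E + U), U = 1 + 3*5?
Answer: 45594 + 2*I*sqrt(7) ≈ 45594.0 + 5.2915*I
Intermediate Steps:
U = 16 (U = 1 + 15 = 16)
K(E) = sqrt(16 + E) (K(E) = sqrt(E + 16) = sqrt(16 + E))
45594 + K(-84 + 40) = 45594 + sqrt(16 + (-84 + 40)) = 45594 + sqrt(16 - 44) = 45594 + sqrt(-28) = 45594 + 2*I*sqrt(7)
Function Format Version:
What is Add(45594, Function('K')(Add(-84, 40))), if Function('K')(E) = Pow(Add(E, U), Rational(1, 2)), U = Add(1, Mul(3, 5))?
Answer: Add(45594, Mul(2, I, Pow(7, Rational(1, 2)))) ≈ Add(45594., Mul(5.2915, I))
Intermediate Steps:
U = 16 (U = Add(1, 15) = 16)
Function('K')(E) = Pow(Add(16, E), Rational(1, 2)) (Function('K')(E) = Pow(Add(E, 16), Rational(1, 2)) = Pow(Add(16, E), Rational(1, 2)))
Add(45594, Function('K')(Add(-84, 40))) = Add(45594, Pow(Add(16, Add(-84, 40)), Rational(1, 2))) = Add(45594, Pow(Add(16, -44), Rational(1, 2))) = Add(45594, Pow(-28, Rational(1, 2))) = Add(45594, Mul(2, I, Pow(7, Rational(1, 2))))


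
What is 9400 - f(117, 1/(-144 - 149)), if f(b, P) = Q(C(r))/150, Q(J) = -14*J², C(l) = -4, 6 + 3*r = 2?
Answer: 705112/75 ≈ 9401.5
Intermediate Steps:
r = -4/3 (r = -2 + (⅓)*2 = -2 + ⅔ = -4/3 ≈ -1.3333)
f(b, P) = -112/75 (f(b, P) = -14*(-4)²/150 = -14*16*(1/150) = -224*1/150 = -112/75)
9400 - f(117, 1/(-144 - 149)) = 9400 - 1*(-112/75) = 9400 + 112/75 = 705112/75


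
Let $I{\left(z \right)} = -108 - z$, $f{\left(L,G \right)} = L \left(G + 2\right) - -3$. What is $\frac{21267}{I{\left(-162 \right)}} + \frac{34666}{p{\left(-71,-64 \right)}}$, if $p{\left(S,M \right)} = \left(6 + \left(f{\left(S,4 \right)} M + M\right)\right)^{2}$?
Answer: $\frac{215551762393}{547317147} \approx 393.83$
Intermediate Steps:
$f{\left(L,G \right)} = 3 + L \left(2 + G\right)$ ($f{\left(L,G \right)} = L \left(2 + G\right) + 3 = 3 + L \left(2 + G\right)$)
$p{\left(S,M \right)} = \left(6 + M + M \left(3 + 6 S\right)\right)^{2}$ ($p{\left(S,M \right)} = \left(6 + \left(\left(3 + 2 S + 4 S\right) M + M\right)\right)^{2} = \left(6 + \left(\left(3 + 6 S\right) M + M\right)\right)^{2} = \left(6 + \left(M \left(3 + 6 S\right) + M\right)\right)^{2} = \left(6 + \left(M + M \left(3 + 6 S\right)\right)\right)^{2} = \left(6 + M + M \left(3 + 6 S\right)\right)^{2}$)
$\frac{21267}{I{\left(-162 \right)}} + \frac{34666}{p{\left(-71,-64 \right)}} = \frac{21267}{-108 - -162} + \frac{34666}{\left(6 + 4 \left(-64\right) + 6 \left(-64\right) \left(-71\right)\right)^{2}} = \frac{21267}{-108 + 162} + \frac{34666}{\left(6 - 256 + 27264\right)^{2}} = \frac{21267}{54} + \frac{34666}{27014^{2}} = 21267 \cdot \frac{1}{54} + \frac{34666}{729756196} = \frac{2363}{6} + 34666 \cdot \frac{1}{729756196} = \frac{2363}{6} + \frac{17333}{364878098} = \frac{215551762393}{547317147}$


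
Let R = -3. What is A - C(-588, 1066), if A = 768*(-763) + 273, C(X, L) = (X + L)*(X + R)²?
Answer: -167542029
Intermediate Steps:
C(X, L) = (-3 + X)²*(L + X) (C(X, L) = (X + L)*(X - 3)² = (L + X)*(-3 + X)² = (-3 + X)²*(L + X))
A = -585711 (A = -585984 + 273 = -585711)
A - C(-588, 1066) = -585711 - (-3 - 588)²*(1066 - 588) = -585711 - (-591)²*478 = -585711 - 349281*478 = -585711 - 1*166956318 = -585711 - 166956318 = -167542029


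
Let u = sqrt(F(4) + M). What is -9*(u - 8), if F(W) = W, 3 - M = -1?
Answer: 72 - 18*sqrt(2) ≈ 46.544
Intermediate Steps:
M = 4 (M = 3 - 1*(-1) = 3 + 1 = 4)
u = 2*sqrt(2) (u = sqrt(4 + 4) = sqrt(8) = 2*sqrt(2) ≈ 2.8284)
-9*(u - 8) = -9*(2*sqrt(2) - 8) = -9*(-8 + 2*sqrt(2)) = 72 - 18*sqrt(2)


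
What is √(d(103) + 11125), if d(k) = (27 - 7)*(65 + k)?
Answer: √14485 ≈ 120.35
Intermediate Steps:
d(k) = 1300 + 20*k (d(k) = 20*(65 + k) = 1300 + 20*k)
√(d(103) + 11125) = √((1300 + 20*103) + 11125) = √((1300 + 2060) + 11125) = √(3360 + 11125) = √14485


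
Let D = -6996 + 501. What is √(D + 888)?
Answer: 3*I*√623 ≈ 74.88*I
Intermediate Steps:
D = -6495
√(D + 888) = √(-6495 + 888) = √(-5607) = 3*I*√623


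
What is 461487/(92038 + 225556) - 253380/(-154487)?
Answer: 151765709889/49064144278 ≈ 3.0932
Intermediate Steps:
461487/(92038 + 225556) - 253380/(-154487) = 461487/317594 - 253380*(-1/154487) = 461487*(1/317594) + 253380/154487 = 461487/317594 + 253380/154487 = 151765709889/49064144278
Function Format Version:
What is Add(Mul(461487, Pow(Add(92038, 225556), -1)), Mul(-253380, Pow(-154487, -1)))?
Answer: Rational(151765709889, 49064144278) ≈ 3.0932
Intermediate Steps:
Add(Mul(461487, Pow(Add(92038, 225556), -1)), Mul(-253380, Pow(-154487, -1))) = Add(Mul(461487, Pow(317594, -1)), Mul(-253380, Rational(-1, 154487))) = Add(Mul(461487, Rational(1, 317594)), Rational(253380, 154487)) = Add(Rational(461487, 317594), Rational(253380, 154487)) = Rational(151765709889, 49064144278)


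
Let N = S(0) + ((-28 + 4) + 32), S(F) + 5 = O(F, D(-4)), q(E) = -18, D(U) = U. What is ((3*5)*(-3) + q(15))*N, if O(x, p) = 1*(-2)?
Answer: -63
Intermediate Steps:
O(x, p) = -2
S(F) = -7 (S(F) = -5 - 2 = -7)
N = 1 (N = -7 + ((-28 + 4) + 32) = -7 + (-24 + 32) = -7 + 8 = 1)
((3*5)*(-3) + q(15))*N = ((3*5)*(-3) - 18)*1 = (15*(-3) - 18)*1 = (-45 - 18)*1 = -63*1 = -63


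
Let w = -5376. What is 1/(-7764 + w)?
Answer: -1/13140 ≈ -7.6103e-5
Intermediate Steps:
1/(-7764 + w) = 1/(-7764 - 5376) = 1/(-13140) = -1/13140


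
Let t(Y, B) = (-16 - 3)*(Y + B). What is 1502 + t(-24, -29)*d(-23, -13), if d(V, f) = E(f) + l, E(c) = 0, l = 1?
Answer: 2509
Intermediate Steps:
d(V, f) = 1 (d(V, f) = 0 + 1 = 1)
t(Y, B) = -19*B - 19*Y (t(Y, B) = -19*(B + Y) = -19*B - 19*Y)
1502 + t(-24, -29)*d(-23, -13) = 1502 + (-19*(-29) - 19*(-24))*1 = 1502 + (551 + 456)*1 = 1502 + 1007*1 = 1502 + 1007 = 2509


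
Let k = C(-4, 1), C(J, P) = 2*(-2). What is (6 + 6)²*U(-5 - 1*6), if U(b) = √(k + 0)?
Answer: 288*I ≈ 288.0*I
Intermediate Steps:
C(J, P) = -4
k = -4
U(b) = 2*I (U(b) = √(-4 + 0) = √(-4) = 2*I)
(6 + 6)²*U(-5 - 1*6) = (6 + 6)²*(2*I) = 12²*(2*I) = 144*(2*I) = 288*I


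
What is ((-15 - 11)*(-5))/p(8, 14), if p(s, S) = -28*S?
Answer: -65/196 ≈ -0.33163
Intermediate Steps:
((-15 - 11)*(-5))/p(8, 14) = ((-15 - 11)*(-5))/((-28*14)) = -26*(-5)/(-392) = 130*(-1/392) = -65/196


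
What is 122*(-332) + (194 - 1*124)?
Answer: -40434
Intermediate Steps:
122*(-332) + (194 - 1*124) = -40504 + (194 - 124) = -40504 + 70 = -40434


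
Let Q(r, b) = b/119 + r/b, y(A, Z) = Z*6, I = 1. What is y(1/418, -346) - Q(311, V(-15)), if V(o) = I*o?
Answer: -3668426/1785 ≈ -2055.1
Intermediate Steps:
y(A, Z) = 6*Z
V(o) = o (V(o) = 1*o = o)
Q(r, b) = b/119 + r/b (Q(r, b) = b*(1/119) + r/b = b/119 + r/b)
y(1/418, -346) - Q(311, V(-15)) = 6*(-346) - ((1/119)*(-15) + 311/(-15)) = -2076 - (-15/119 + 311*(-1/15)) = -2076 - (-15/119 - 311/15) = -2076 - 1*(-37234/1785) = -2076 + 37234/1785 = -3668426/1785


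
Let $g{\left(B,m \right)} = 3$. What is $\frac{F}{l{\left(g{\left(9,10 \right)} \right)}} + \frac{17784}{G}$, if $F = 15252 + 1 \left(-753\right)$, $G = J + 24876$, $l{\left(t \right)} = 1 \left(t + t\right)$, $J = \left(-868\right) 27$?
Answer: $\frac{48577}{20} \approx 2428.9$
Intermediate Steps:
$J = -23436$
$l{\left(t \right)} = 2 t$ ($l{\left(t \right)} = 1 \cdot 2 t = 2 t$)
$G = 1440$ ($G = -23436 + 24876 = 1440$)
$F = 14499$ ($F = 15252 - 753 = 14499$)
$\frac{F}{l{\left(g{\left(9,10 \right)} \right)}} + \frac{17784}{G} = \frac{14499}{2 \cdot 3} + \frac{17784}{1440} = \frac{14499}{6} + 17784 \cdot \frac{1}{1440} = 14499 \cdot \frac{1}{6} + \frac{247}{20} = \frac{4833}{2} + \frac{247}{20} = \frac{48577}{20}$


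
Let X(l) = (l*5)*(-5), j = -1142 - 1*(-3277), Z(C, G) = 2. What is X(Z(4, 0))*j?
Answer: -106750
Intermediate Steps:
j = 2135 (j = -1142 + 3277 = 2135)
X(l) = -25*l (X(l) = (5*l)*(-5) = -25*l)
X(Z(4, 0))*j = -25*2*2135 = -50*2135 = -106750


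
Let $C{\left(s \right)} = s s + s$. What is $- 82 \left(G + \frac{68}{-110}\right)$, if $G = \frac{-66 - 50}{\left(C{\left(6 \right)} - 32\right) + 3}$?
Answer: $\frac{559404}{715} \approx 782.38$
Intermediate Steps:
$C{\left(s \right)} = s + s^{2}$ ($C{\left(s \right)} = s^{2} + s = s + s^{2}$)
$G = - \frac{116}{13}$ ($G = \frac{-66 - 50}{\left(6 \left(1 + 6\right) - 32\right) + 3} = - \frac{116}{\left(6 \cdot 7 - 32\right) + 3} = - \frac{116}{\left(42 - 32\right) + 3} = - \frac{116}{10 + 3} = - \frac{116}{13} \approx -8.9231$)
$- 82 \left(G + \frac{68}{-110}\right) = - 82 \left(- \frac{116}{13} + \frac{68}{-110}\right) = - 82 \left(- \frac{116}{13} + 68 \left(- \frac{1}{110}\right)\right) = - 82 \left(- \frac{116}{13} - \frac{34}{55}\right) = \left(-82\right) \left(- \frac{6822}{715}\right) = \frac{559404}{715}$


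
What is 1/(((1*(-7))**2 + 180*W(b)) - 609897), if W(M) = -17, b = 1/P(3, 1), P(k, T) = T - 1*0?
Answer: -1/612908 ≈ -1.6316e-6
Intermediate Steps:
P(k, T) = T (P(k, T) = T + 0 = T)
b = 1 (b = 1/1 = 1*1 = 1)
1/(((1*(-7))**2 + 180*W(b)) - 609897) = 1/(((1*(-7))**2 + 180*(-17)) - 609897) = 1/(((-7)**2 - 3060) - 609897) = 1/((49 - 3060) - 609897) = 1/(-3011 - 609897) = 1/(-612908) = -1/612908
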